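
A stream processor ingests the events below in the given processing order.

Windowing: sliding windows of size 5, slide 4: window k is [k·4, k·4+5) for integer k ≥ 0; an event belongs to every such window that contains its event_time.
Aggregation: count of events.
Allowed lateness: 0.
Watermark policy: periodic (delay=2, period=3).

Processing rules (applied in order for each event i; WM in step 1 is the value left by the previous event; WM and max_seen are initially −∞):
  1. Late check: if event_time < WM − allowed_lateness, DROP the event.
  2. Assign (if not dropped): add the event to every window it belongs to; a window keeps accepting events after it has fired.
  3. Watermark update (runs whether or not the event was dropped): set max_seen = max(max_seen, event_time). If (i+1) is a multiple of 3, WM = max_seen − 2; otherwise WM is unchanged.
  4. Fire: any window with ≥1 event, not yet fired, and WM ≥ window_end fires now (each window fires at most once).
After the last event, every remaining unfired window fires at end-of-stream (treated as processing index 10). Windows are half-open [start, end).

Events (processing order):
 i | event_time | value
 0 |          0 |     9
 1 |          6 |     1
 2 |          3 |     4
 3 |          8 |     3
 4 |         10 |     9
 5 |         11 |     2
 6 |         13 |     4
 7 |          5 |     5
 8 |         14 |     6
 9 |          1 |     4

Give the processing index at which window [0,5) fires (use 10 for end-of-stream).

5

i=0 t=0 v=9: → [0,5); WM=−∞
i=1 t=6 v=1: → [4,9); WM=−∞
i=2 t=3 v=4: → [0,5); WM=4
i=3 t=8 v=3: → [8,13),[4,9); WM=4
i=4 t=10 v=9: → [8,13); WM=4
i=5 t=11 v=2: → [8,13); WM=9; [0,5) fires=2 [4,9) fires=2
i=6 t=13 v=4: → [12,17); WM=9
i=7 t=5 v=5: DROP (t<9-0); WM=9
i=8 t=14 v=6: → [12,17); WM=12
i=9 t=1 v=4: DROP (t<12-0); WM=12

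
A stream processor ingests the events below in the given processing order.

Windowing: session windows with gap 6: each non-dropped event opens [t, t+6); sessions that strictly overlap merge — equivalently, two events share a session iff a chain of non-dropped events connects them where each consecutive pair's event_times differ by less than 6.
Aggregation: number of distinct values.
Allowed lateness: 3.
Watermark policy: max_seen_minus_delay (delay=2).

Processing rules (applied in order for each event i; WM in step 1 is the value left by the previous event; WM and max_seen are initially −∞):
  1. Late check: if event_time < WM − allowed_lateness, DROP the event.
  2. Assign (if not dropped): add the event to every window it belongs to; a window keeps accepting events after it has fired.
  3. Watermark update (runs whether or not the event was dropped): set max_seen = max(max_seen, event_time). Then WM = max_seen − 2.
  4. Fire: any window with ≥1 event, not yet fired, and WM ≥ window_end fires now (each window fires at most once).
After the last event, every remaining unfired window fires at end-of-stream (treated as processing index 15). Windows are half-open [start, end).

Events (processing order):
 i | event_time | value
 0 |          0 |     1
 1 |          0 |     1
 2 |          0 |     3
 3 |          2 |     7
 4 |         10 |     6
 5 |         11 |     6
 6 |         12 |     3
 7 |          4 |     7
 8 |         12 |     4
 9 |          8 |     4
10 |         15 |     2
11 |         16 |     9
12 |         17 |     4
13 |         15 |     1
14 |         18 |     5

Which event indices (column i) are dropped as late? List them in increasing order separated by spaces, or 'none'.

i=0 t=0 v=1: → [0,6); WM=-2
i=1 t=0 v=1: → [0,6); WM=-2
i=2 t=0 v=3: → [0,6); WM=-2
i=3 t=2 v=7: → [0,8); WM=0
i=4 t=10 v=6: → [10,16); WM=8
i=5 t=11 v=6: → [10,17); WM=9
i=6 t=12 v=3: → [10,18); WM=10
i=7 t=4 v=7: DROP (t<10-3); WM=10
i=8 t=12 v=4: → [10,18); WM=10
i=9 t=8 v=4: → [8,18); WM=10
i=10 t=15 v=2: → [8,21); WM=13
i=11 t=16 v=9: → [8,22); WM=14
i=12 t=17 v=4: → [8,23); WM=15
i=13 t=15 v=1: → [8,23); WM=15
i=14 t=18 v=5: → [8,24); WM=16

7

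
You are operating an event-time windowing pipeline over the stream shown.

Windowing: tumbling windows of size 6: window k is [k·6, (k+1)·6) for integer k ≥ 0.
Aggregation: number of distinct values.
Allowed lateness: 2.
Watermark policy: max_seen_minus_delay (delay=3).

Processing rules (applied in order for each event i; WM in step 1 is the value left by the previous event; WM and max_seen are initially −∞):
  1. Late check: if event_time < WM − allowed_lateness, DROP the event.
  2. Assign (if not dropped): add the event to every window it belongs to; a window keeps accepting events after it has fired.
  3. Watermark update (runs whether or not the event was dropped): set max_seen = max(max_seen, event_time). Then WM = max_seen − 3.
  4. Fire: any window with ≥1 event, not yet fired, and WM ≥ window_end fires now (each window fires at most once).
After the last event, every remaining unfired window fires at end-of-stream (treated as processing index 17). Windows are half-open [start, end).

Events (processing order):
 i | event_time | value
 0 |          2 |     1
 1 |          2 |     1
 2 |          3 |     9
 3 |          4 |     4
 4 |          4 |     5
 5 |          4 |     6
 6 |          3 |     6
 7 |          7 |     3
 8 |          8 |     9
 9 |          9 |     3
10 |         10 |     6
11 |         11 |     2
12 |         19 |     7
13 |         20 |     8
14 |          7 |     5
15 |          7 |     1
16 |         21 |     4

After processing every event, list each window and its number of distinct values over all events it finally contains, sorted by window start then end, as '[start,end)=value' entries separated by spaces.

[0,6)=5 [6,12)=4 [18,24)=3

i=0 t=2 v=1: → [0,6); WM=-1
i=1 t=2 v=1: → [0,6); WM=-1
i=2 t=3 v=9: → [0,6); WM=0
i=3 t=4 v=4: → [0,6); WM=1
i=4 t=4 v=5: → [0,6); WM=1
i=5 t=4 v=6: → [0,6); WM=1
i=6 t=3 v=6: → [0,6); WM=1
i=7 t=7 v=3: → [6,12); WM=4
i=8 t=8 v=9: → [6,12); WM=5
i=9 t=9 v=3: → [6,12); WM=6; [0,6) fires=5
i=10 t=10 v=6: → [6,12); WM=7
i=11 t=11 v=2: → [6,12); WM=8
i=12 t=19 v=7: → [18,24); WM=16; [6,12) fires=4
i=13 t=20 v=8: → [18,24); WM=17
i=14 t=7 v=5: DROP (t<17-2); WM=17
i=15 t=7 v=1: DROP (t<17-2); WM=17
i=16 t=21 v=4: → [18,24); WM=18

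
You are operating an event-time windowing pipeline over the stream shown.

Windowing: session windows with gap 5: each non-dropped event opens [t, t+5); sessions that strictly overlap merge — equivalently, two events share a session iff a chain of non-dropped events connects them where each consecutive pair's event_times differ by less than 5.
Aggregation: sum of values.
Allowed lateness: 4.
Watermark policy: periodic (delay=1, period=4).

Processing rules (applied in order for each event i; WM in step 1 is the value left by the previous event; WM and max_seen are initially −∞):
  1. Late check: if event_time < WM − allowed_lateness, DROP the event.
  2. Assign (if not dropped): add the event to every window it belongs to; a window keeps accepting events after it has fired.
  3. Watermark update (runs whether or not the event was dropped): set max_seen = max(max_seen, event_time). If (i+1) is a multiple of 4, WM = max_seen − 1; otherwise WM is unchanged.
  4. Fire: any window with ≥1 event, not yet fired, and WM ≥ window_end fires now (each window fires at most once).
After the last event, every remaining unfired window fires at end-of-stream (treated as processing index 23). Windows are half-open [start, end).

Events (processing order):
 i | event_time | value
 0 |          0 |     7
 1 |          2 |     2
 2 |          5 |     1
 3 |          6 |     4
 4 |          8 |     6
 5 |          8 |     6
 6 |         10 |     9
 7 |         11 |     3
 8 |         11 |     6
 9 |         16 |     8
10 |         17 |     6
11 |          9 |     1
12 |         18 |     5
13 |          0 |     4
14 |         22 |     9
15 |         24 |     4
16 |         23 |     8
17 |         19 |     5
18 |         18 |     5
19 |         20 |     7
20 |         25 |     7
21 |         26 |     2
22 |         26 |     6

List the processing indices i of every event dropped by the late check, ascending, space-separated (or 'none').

13 18

i=0 t=0 v=7: → [0,5); WM=−∞
i=1 t=2 v=2: → [0,7); WM=−∞
i=2 t=5 v=1: → [0,10); WM=−∞
i=3 t=6 v=4: → [0,11); WM=5
i=4 t=8 v=6: → [0,13); WM=5
i=5 t=8 v=6: → [0,13); WM=5
i=6 t=10 v=9: → [0,15); WM=5
i=7 t=11 v=3: → [0,16); WM=10
i=8 t=11 v=6: → [0,16); WM=10
i=9 t=16 v=8: → [16,21); WM=10
i=10 t=17 v=6: → [16,22); WM=10
i=11 t=9 v=1: → [0,16); WM=16
i=12 t=18 v=5: → [16,23); WM=16
i=13 t=0 v=4: DROP (t<16-4); WM=16
i=14 t=22 v=9: → [16,27); WM=16
i=15 t=24 v=4: → [16,29); WM=23
i=16 t=23 v=8: → [16,29); WM=23
i=17 t=19 v=5: → [16,29); WM=23
i=18 t=18 v=5: DROP (t<23-4); WM=23
i=19 t=20 v=7: → [16,29); WM=23
i=20 t=25 v=7: → [16,30); WM=23
i=21 t=26 v=2: → [16,31); WM=23
i=22 t=26 v=6: → [16,31); WM=23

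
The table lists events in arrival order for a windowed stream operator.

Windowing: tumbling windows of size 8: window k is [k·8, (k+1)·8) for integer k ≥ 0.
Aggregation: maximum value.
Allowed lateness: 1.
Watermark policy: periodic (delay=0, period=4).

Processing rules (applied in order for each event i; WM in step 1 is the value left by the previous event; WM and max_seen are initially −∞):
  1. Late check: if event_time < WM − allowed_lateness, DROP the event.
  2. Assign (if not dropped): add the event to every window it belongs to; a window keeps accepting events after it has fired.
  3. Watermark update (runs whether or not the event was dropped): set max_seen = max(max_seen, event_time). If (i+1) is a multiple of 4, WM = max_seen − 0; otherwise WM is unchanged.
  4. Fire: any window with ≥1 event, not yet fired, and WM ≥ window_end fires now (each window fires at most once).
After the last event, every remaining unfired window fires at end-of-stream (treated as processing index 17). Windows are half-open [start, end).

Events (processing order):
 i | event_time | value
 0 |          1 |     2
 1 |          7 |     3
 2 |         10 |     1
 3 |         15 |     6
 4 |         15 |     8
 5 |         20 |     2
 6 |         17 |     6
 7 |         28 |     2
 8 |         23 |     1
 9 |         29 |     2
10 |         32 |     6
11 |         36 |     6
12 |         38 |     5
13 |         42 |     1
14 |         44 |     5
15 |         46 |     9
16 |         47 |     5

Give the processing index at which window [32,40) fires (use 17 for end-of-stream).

15

i=0 t=1 v=2: → [0,8); WM=−∞
i=1 t=7 v=3: → [0,8); WM=−∞
i=2 t=10 v=1: → [8,16); WM=−∞
i=3 t=15 v=6: → [8,16); WM=15; [0,8) fires=3
i=4 t=15 v=8: → [8,16); WM=15
i=5 t=20 v=2: → [16,24); WM=15
i=6 t=17 v=6: → [16,24); WM=15
i=7 t=28 v=2: → [24,32); WM=28; [8,16) fires=8 [16,24) fires=6
i=8 t=23 v=1: DROP (t<28-1); WM=28
i=9 t=29 v=2: → [24,32); WM=28
i=10 t=32 v=6: → [32,40); WM=28
i=11 t=36 v=6: → [32,40); WM=36; [24,32) fires=2
i=12 t=38 v=5: → [32,40); WM=36
i=13 t=42 v=1: → [40,48); WM=36
i=14 t=44 v=5: → [40,48); WM=36
i=15 t=46 v=9: → [40,48); WM=46; [32,40) fires=6
i=16 t=47 v=5: → [40,48); WM=46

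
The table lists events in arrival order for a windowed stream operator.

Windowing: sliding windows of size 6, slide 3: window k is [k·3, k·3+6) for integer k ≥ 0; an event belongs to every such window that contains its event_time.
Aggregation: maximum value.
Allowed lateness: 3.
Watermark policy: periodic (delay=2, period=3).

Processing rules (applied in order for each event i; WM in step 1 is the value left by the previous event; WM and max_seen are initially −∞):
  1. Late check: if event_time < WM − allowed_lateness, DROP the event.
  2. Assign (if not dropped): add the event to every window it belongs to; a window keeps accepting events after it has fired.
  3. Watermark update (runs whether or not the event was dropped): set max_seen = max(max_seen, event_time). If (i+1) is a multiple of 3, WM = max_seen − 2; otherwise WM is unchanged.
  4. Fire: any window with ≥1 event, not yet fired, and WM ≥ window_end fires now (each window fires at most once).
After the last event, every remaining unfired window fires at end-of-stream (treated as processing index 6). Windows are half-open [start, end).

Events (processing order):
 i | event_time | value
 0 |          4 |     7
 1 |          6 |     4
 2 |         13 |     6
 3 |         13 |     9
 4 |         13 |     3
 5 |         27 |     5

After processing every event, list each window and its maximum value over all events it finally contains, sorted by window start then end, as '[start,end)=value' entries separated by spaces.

i=0 t=4 v=7: → [3,9),[0,6); WM=−∞
i=1 t=6 v=4: → [6,12),[3,9); WM=−∞
i=2 t=13 v=6: → [12,18),[9,15); WM=11; [0,6) fires=7 [3,9) fires=7
i=3 t=13 v=9: → [12,18),[9,15); WM=11
i=4 t=13 v=3: → [12,18),[9,15); WM=11
i=5 t=27 v=5: → [27,33),[24,30); WM=25; [6,12) fires=4 [9,15) fires=9 [12,18) fires=9

[0,6)=7 [3,9)=7 [6,12)=4 [9,15)=9 [12,18)=9 [24,30)=5 [27,33)=5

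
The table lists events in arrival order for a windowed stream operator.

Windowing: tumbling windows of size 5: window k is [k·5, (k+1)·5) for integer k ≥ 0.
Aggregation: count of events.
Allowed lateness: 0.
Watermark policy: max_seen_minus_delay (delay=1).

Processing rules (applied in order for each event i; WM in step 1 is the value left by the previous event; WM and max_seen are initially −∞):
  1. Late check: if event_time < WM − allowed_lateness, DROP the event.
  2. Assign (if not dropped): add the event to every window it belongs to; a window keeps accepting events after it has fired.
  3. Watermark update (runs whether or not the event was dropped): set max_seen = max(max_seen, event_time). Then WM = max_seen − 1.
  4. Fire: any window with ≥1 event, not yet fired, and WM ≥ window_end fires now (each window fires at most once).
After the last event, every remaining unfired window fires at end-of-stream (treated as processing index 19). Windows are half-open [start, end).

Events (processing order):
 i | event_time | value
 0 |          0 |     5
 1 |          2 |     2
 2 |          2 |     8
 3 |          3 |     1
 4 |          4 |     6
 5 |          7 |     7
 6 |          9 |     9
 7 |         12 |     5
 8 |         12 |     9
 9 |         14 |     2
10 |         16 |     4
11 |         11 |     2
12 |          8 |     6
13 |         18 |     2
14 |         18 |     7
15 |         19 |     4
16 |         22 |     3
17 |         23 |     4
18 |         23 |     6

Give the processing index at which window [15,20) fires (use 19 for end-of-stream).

i=0 t=0 v=5: → [0,5); WM=-1
i=1 t=2 v=2: → [0,5); WM=1
i=2 t=2 v=8: → [0,5); WM=1
i=3 t=3 v=1: → [0,5); WM=2
i=4 t=4 v=6: → [0,5); WM=3
i=5 t=7 v=7: → [5,10); WM=6; [0,5) fires=5
i=6 t=9 v=9: → [5,10); WM=8
i=7 t=12 v=5: → [10,15); WM=11; [5,10) fires=2
i=8 t=12 v=9: → [10,15); WM=11
i=9 t=14 v=2: → [10,15); WM=13
i=10 t=16 v=4: → [15,20); WM=15; [10,15) fires=3
i=11 t=11 v=2: DROP (t<15-0); WM=15
i=12 t=8 v=6: DROP (t<15-0); WM=15
i=13 t=18 v=2: → [15,20); WM=17
i=14 t=18 v=7: → [15,20); WM=17
i=15 t=19 v=4: → [15,20); WM=18
i=16 t=22 v=3: → [20,25); WM=21; [15,20) fires=4
i=17 t=23 v=4: → [20,25); WM=22
i=18 t=23 v=6: → [20,25); WM=22

16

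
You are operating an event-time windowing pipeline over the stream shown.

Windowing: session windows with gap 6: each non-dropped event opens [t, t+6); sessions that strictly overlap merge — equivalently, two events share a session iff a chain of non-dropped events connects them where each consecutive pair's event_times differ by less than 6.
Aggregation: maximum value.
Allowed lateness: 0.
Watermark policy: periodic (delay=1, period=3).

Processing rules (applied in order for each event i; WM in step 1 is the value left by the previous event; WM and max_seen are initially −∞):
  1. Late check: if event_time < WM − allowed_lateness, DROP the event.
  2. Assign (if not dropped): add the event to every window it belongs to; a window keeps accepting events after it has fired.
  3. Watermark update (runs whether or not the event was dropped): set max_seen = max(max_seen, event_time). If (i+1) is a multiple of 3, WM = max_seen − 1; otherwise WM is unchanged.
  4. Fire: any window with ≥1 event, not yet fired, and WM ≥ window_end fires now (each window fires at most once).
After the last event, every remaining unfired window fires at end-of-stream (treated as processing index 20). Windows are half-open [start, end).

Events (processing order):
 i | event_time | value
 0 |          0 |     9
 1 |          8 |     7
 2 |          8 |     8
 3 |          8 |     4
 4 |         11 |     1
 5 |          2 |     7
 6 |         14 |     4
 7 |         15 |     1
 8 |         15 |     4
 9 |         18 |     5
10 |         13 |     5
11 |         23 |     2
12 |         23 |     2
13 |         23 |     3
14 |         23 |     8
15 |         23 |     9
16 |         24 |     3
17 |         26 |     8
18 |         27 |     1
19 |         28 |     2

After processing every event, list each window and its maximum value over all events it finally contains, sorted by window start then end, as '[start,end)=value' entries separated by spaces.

[0,6)=9 [8,34)=9

i=0 t=0 v=9: → [0,6); WM=−∞
i=1 t=8 v=7: → [8,14); WM=−∞
i=2 t=8 v=8: → [8,14); WM=7
i=3 t=8 v=4: → [8,14); WM=7
i=4 t=11 v=1: → [8,17); WM=7
i=5 t=2 v=7: DROP (t<7-0); WM=10
i=6 t=14 v=4: → [8,20); WM=10
i=7 t=15 v=1: → [8,21); WM=10
i=8 t=15 v=4: → [8,21); WM=14
i=9 t=18 v=5: → [8,24); WM=14
i=10 t=13 v=5: DROP (t<14-0); WM=14
i=11 t=23 v=2: → [8,29); WM=22
i=12 t=23 v=2: → [8,29); WM=22
i=13 t=23 v=3: → [8,29); WM=22
i=14 t=23 v=8: → [8,29); WM=22
i=15 t=23 v=9: → [8,29); WM=22
i=16 t=24 v=3: → [8,30); WM=22
i=17 t=26 v=8: → [8,32); WM=25
i=18 t=27 v=1: → [8,33); WM=25
i=19 t=28 v=2: → [8,34); WM=25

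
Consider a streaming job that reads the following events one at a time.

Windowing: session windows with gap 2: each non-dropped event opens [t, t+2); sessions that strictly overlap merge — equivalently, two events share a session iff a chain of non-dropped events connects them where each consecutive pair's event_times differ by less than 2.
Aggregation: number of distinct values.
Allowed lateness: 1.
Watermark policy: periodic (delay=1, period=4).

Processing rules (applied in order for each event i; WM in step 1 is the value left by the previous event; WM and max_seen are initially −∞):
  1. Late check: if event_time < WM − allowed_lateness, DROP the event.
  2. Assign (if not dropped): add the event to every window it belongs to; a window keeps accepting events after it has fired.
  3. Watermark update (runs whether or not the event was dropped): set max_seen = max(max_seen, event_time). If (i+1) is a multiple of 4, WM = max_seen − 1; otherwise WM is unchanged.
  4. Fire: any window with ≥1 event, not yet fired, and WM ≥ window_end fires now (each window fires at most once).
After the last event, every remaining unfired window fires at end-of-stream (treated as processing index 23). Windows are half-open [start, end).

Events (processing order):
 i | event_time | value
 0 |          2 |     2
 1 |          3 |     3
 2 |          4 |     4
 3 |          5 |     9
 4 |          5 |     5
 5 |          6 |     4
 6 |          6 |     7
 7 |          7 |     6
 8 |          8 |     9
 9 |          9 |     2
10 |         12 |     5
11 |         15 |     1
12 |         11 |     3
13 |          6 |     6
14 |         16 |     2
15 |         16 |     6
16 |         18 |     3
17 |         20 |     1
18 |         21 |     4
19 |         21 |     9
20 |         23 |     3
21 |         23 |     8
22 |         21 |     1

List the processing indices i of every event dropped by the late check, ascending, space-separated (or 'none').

12 13

i=0 t=2 v=2: → [2,4); WM=−∞
i=1 t=3 v=3: → [2,5); WM=−∞
i=2 t=4 v=4: → [2,6); WM=−∞
i=3 t=5 v=9: → [2,7); WM=4
i=4 t=5 v=5: → [2,7); WM=4
i=5 t=6 v=4: → [2,8); WM=4
i=6 t=6 v=7: → [2,8); WM=4
i=7 t=7 v=6: → [2,9); WM=6
i=8 t=8 v=9: → [2,10); WM=6
i=9 t=9 v=2: → [2,11); WM=6
i=10 t=12 v=5: → [12,14); WM=6
i=11 t=15 v=1: → [15,17); WM=14
i=12 t=11 v=3: DROP (t<14-1); WM=14
i=13 t=6 v=6: DROP (t<14-1); WM=14
i=14 t=16 v=2: → [15,18); WM=14
i=15 t=16 v=6: → [15,18); WM=15
i=16 t=18 v=3: → [18,20); WM=15
i=17 t=20 v=1: → [20,22); WM=15
i=18 t=21 v=4: → [20,23); WM=15
i=19 t=21 v=9: → [20,23); WM=20
i=20 t=23 v=3: → [23,25); WM=20
i=21 t=23 v=8: → [23,25); WM=20
i=22 t=21 v=1: → [20,23); WM=20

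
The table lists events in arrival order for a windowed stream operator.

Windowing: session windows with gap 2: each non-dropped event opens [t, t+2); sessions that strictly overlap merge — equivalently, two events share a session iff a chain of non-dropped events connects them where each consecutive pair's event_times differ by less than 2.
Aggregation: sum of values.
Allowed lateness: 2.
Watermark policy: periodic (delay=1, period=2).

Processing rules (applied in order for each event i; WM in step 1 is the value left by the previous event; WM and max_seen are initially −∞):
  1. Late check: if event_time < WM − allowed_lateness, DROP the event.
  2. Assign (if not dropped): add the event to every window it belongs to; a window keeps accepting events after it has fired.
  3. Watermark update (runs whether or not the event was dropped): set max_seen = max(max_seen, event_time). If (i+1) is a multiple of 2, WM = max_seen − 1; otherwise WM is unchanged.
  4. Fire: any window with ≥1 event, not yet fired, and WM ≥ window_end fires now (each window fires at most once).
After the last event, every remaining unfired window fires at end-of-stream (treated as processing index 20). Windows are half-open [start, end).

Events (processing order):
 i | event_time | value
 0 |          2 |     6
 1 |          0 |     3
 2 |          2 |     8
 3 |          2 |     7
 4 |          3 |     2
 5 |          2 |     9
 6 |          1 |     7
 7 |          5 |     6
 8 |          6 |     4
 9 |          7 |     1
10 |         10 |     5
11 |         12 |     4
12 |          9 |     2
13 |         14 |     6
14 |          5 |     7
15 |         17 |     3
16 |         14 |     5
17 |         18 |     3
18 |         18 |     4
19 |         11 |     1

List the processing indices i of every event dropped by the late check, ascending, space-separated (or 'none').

i=0 t=2 v=6: → [2,4); WM=−∞
i=1 t=0 v=3: → [0,2); WM=1
i=2 t=2 v=8: → [2,4); WM=1
i=3 t=2 v=7: → [2,4); WM=1
i=4 t=3 v=2: → [2,5); WM=1
i=5 t=2 v=9: → [2,5); WM=2
i=6 t=1 v=7: → [0,5); WM=2
i=7 t=5 v=6: → [5,7); WM=4
i=8 t=6 v=4: → [5,8); WM=4
i=9 t=7 v=1: → [5,9); WM=6
i=10 t=10 v=5: → [10,12); WM=6
i=11 t=12 v=4: → [12,14); WM=11
i=12 t=9 v=2: → [9,12); WM=11
i=13 t=14 v=6: → [14,16); WM=13
i=14 t=5 v=7: DROP (t<13-2); WM=13
i=15 t=17 v=3: → [17,19); WM=16
i=16 t=14 v=5: → [14,16); WM=16
i=17 t=18 v=3: → [17,20); WM=17
i=18 t=18 v=4: → [17,20); WM=17
i=19 t=11 v=1: DROP (t<17-2); WM=17

14 19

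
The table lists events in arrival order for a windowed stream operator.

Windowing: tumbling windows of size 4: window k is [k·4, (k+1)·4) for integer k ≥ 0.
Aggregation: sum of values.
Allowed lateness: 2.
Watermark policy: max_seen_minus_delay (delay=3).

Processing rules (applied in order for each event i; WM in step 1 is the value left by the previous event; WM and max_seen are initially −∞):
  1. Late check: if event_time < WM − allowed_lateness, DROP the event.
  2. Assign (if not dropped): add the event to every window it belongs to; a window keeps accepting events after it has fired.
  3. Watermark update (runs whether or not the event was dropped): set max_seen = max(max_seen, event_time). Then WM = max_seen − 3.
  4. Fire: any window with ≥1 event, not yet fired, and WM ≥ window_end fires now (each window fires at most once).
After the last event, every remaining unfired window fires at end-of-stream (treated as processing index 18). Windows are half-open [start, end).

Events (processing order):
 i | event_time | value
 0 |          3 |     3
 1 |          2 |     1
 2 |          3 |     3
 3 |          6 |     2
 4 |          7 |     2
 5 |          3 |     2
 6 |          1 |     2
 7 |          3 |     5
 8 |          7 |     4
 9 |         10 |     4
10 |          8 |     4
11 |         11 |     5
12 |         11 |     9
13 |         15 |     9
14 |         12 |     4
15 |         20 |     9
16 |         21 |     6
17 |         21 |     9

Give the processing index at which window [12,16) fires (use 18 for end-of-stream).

i=0 t=3 v=3: → [0,4); WM=0
i=1 t=2 v=1: → [0,4); WM=0
i=2 t=3 v=3: → [0,4); WM=0
i=3 t=6 v=2: → [4,8); WM=3
i=4 t=7 v=2: → [4,8); WM=4; [0,4) fires=7
i=5 t=3 v=2: → [0,4); WM=4
i=6 t=1 v=2: DROP (t<4-2); WM=4
i=7 t=3 v=5: → [0,4); WM=4
i=8 t=7 v=4: → [4,8); WM=4
i=9 t=10 v=4: → [8,12); WM=7
i=10 t=8 v=4: → [8,12); WM=7
i=11 t=11 v=5: → [8,12); WM=8; [4,8) fires=8
i=12 t=11 v=9: → [8,12); WM=8
i=13 t=15 v=9: → [12,16); WM=12; [8,12) fires=22
i=14 t=12 v=4: → [12,16); WM=12
i=15 t=20 v=9: → [20,24); WM=17; [12,16) fires=13
i=16 t=21 v=6: → [20,24); WM=18
i=17 t=21 v=9: → [20,24); WM=18

15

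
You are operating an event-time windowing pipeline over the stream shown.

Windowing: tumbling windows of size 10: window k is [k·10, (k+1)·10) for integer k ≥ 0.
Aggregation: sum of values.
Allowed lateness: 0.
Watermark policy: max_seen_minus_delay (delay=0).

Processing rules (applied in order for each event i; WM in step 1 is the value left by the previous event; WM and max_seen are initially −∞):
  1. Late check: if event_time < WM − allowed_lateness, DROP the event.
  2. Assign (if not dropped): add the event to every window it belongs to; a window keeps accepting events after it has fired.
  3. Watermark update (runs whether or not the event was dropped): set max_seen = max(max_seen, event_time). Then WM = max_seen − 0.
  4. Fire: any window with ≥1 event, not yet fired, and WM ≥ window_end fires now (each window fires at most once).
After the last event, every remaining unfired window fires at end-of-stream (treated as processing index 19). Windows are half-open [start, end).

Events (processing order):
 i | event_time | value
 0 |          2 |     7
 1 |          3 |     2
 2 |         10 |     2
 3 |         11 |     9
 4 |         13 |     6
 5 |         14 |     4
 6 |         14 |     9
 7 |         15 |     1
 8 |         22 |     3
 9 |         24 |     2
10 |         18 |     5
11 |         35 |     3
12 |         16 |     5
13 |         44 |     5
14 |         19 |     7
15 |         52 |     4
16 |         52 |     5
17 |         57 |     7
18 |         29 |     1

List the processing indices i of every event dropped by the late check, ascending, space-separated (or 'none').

10 12 14 18

i=0 t=2 v=7: → [0,10); WM=2
i=1 t=3 v=2: → [0,10); WM=3
i=2 t=10 v=2: → [10,20); WM=10; [0,10) fires=9
i=3 t=11 v=9: → [10,20); WM=11
i=4 t=13 v=6: → [10,20); WM=13
i=5 t=14 v=4: → [10,20); WM=14
i=6 t=14 v=9: → [10,20); WM=14
i=7 t=15 v=1: → [10,20); WM=15
i=8 t=22 v=3: → [20,30); WM=22; [10,20) fires=31
i=9 t=24 v=2: → [20,30); WM=24
i=10 t=18 v=5: DROP (t<24-0); WM=24
i=11 t=35 v=3: → [30,40); WM=35; [20,30) fires=5
i=12 t=16 v=5: DROP (t<35-0); WM=35
i=13 t=44 v=5: → [40,50); WM=44; [30,40) fires=3
i=14 t=19 v=7: DROP (t<44-0); WM=44
i=15 t=52 v=4: → [50,60); WM=52; [40,50) fires=5
i=16 t=52 v=5: → [50,60); WM=52
i=17 t=57 v=7: → [50,60); WM=57
i=18 t=29 v=1: DROP (t<57-0); WM=57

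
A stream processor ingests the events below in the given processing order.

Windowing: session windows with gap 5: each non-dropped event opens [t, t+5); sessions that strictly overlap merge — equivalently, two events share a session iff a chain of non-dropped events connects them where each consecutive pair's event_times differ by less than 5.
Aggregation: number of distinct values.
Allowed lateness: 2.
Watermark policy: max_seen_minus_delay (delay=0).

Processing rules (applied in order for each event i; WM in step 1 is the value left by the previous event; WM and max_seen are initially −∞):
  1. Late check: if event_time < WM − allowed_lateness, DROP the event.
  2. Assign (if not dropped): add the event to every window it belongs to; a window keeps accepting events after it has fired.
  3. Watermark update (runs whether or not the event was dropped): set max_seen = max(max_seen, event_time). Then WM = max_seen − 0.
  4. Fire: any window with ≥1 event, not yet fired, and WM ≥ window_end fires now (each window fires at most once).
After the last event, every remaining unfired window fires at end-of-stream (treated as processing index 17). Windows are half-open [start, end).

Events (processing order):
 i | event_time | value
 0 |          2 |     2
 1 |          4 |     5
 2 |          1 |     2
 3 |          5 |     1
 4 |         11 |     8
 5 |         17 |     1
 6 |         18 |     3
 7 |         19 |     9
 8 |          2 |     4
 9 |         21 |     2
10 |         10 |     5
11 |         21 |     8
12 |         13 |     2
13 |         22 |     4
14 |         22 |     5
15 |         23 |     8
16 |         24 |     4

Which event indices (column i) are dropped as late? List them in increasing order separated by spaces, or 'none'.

i=0 t=2 v=2: → [2,7); WM=2
i=1 t=4 v=5: → [2,9); WM=4
i=2 t=1 v=2: DROP (t<4-2); WM=4
i=3 t=5 v=1: → [2,10); WM=5
i=4 t=11 v=8: → [11,16); WM=11
i=5 t=17 v=1: → [17,22); WM=17
i=6 t=18 v=3: → [17,23); WM=18
i=7 t=19 v=9: → [17,24); WM=19
i=8 t=2 v=4: DROP (t<19-2); WM=19
i=9 t=21 v=2: → [17,26); WM=21
i=10 t=10 v=5: DROP (t<21-2); WM=21
i=11 t=21 v=8: → [17,26); WM=21
i=12 t=13 v=2: DROP (t<21-2); WM=21
i=13 t=22 v=4: → [17,27); WM=22
i=14 t=22 v=5: → [17,27); WM=22
i=15 t=23 v=8: → [17,28); WM=23
i=16 t=24 v=4: → [17,29); WM=24

2 8 10 12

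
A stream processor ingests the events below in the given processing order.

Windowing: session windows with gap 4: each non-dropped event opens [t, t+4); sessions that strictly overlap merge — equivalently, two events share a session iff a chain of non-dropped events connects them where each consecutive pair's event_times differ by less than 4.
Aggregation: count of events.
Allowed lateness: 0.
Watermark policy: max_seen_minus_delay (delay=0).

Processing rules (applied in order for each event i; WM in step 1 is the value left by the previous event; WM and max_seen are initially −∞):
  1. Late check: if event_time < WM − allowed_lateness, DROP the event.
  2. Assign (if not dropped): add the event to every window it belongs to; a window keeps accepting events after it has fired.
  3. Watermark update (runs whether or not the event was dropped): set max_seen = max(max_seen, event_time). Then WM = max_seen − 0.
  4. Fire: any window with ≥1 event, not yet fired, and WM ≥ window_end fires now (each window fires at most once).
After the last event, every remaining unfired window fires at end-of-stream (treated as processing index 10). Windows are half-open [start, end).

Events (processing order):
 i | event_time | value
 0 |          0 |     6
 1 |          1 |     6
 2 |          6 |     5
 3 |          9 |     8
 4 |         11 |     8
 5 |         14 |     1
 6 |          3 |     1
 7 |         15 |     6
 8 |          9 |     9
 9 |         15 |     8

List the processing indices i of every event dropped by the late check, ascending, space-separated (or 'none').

6 8

i=0 t=0 v=6: → [0,4); WM=0
i=1 t=1 v=6: → [0,5); WM=1
i=2 t=6 v=5: → [6,10); WM=6
i=3 t=9 v=8: → [6,13); WM=9
i=4 t=11 v=8: → [6,15); WM=11
i=5 t=14 v=1: → [6,18); WM=14
i=6 t=3 v=1: DROP (t<14-0); WM=14
i=7 t=15 v=6: → [6,19); WM=15
i=8 t=9 v=9: DROP (t<15-0); WM=15
i=9 t=15 v=8: → [6,19); WM=15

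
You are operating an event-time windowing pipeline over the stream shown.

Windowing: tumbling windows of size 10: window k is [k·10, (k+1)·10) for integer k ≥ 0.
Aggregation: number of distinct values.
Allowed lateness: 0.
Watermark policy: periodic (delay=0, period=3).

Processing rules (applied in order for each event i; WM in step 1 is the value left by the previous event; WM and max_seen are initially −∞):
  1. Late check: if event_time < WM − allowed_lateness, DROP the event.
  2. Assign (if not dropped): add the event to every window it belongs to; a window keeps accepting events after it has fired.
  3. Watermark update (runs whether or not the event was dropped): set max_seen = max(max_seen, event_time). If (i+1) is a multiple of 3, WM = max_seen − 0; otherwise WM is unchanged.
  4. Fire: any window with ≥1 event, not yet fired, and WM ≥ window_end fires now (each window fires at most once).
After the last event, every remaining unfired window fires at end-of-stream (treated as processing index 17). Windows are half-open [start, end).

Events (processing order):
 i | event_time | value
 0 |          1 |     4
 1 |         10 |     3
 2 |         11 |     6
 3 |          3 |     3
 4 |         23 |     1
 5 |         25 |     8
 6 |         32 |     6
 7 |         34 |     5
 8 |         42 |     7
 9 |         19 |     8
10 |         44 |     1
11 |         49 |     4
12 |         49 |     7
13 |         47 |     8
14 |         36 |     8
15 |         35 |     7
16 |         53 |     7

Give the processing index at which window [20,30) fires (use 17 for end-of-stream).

8

i=0 t=1 v=4: → [0,10); WM=−∞
i=1 t=10 v=3: → [10,20); WM=−∞
i=2 t=11 v=6: → [10,20); WM=11; [0,10) fires=1
i=3 t=3 v=3: DROP (t<11-0); WM=11
i=4 t=23 v=1: → [20,30); WM=11
i=5 t=25 v=8: → [20,30); WM=25; [10,20) fires=2
i=6 t=32 v=6: → [30,40); WM=25
i=7 t=34 v=5: → [30,40); WM=25
i=8 t=42 v=7: → [40,50); WM=42; [20,30) fires=2 [30,40) fires=2
i=9 t=19 v=8: DROP (t<42-0); WM=42
i=10 t=44 v=1: → [40,50); WM=42
i=11 t=49 v=4: → [40,50); WM=49
i=12 t=49 v=7: → [40,50); WM=49
i=13 t=47 v=8: DROP (t<49-0); WM=49
i=14 t=36 v=8: DROP (t<49-0); WM=49
i=15 t=35 v=7: DROP (t<49-0); WM=49
i=16 t=53 v=7: → [50,60); WM=49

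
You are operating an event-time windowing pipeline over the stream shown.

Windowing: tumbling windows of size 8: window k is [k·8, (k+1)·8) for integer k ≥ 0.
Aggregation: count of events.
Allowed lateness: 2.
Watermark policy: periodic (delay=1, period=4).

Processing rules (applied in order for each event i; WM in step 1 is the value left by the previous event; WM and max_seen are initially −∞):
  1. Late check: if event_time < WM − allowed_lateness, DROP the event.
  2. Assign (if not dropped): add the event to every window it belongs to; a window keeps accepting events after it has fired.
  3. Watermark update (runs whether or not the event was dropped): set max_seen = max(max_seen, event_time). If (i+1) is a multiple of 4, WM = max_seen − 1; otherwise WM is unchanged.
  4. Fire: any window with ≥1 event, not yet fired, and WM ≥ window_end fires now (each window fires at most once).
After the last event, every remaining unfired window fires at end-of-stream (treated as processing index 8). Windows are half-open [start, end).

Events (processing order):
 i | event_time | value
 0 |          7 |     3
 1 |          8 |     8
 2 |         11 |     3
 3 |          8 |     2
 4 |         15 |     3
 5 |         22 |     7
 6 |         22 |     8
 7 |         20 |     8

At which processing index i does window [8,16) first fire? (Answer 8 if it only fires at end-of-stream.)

7

i=0 t=7 v=3: → [0,8); WM=−∞
i=1 t=8 v=8: → [8,16); WM=−∞
i=2 t=11 v=3: → [8,16); WM=−∞
i=3 t=8 v=2: → [8,16); WM=10; [0,8) fires=1
i=4 t=15 v=3: → [8,16); WM=10
i=5 t=22 v=7: → [16,24); WM=10
i=6 t=22 v=8: → [16,24); WM=10
i=7 t=20 v=8: → [16,24); WM=21; [8,16) fires=4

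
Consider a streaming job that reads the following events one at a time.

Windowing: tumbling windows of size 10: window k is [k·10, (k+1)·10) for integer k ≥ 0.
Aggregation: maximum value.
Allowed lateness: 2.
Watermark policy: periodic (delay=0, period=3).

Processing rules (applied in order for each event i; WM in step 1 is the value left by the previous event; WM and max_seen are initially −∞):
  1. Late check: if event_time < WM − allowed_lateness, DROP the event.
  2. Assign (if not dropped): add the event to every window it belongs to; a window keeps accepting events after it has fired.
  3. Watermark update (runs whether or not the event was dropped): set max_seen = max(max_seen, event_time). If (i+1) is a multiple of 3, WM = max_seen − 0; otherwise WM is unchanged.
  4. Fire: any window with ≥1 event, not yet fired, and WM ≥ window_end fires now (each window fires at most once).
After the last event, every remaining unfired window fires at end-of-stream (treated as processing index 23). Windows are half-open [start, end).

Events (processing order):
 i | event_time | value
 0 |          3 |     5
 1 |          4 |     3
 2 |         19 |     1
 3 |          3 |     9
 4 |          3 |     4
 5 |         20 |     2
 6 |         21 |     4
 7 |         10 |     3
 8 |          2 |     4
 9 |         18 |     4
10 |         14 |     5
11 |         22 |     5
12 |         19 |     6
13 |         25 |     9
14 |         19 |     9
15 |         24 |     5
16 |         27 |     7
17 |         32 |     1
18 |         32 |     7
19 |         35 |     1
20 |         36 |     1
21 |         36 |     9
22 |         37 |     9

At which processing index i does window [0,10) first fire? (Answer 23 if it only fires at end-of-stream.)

2

i=0 t=3 v=5: → [0,10); WM=−∞
i=1 t=4 v=3: → [0,10); WM=−∞
i=2 t=19 v=1: → [10,20); WM=19; [0,10) fires=5
i=3 t=3 v=9: DROP (t<19-2); WM=19
i=4 t=3 v=4: DROP (t<19-2); WM=19
i=5 t=20 v=2: → [20,30); WM=20; [10,20) fires=1
i=6 t=21 v=4: → [20,30); WM=20
i=7 t=10 v=3: DROP (t<20-2); WM=20
i=8 t=2 v=4: DROP (t<20-2); WM=21
i=9 t=18 v=4: DROP (t<21-2); WM=21
i=10 t=14 v=5: DROP (t<21-2); WM=21
i=11 t=22 v=5: → [20,30); WM=22
i=12 t=19 v=6: DROP (t<22-2); WM=22
i=13 t=25 v=9: → [20,30); WM=22
i=14 t=19 v=9: DROP (t<22-2); WM=25
i=15 t=24 v=5: → [20,30); WM=25
i=16 t=27 v=7: → [20,30); WM=25
i=17 t=32 v=1: → [30,40); WM=32; [20,30) fires=9
i=18 t=32 v=7: → [30,40); WM=32
i=19 t=35 v=1: → [30,40); WM=32
i=20 t=36 v=1: → [30,40); WM=36
i=21 t=36 v=9: → [30,40); WM=36
i=22 t=37 v=9: → [30,40); WM=36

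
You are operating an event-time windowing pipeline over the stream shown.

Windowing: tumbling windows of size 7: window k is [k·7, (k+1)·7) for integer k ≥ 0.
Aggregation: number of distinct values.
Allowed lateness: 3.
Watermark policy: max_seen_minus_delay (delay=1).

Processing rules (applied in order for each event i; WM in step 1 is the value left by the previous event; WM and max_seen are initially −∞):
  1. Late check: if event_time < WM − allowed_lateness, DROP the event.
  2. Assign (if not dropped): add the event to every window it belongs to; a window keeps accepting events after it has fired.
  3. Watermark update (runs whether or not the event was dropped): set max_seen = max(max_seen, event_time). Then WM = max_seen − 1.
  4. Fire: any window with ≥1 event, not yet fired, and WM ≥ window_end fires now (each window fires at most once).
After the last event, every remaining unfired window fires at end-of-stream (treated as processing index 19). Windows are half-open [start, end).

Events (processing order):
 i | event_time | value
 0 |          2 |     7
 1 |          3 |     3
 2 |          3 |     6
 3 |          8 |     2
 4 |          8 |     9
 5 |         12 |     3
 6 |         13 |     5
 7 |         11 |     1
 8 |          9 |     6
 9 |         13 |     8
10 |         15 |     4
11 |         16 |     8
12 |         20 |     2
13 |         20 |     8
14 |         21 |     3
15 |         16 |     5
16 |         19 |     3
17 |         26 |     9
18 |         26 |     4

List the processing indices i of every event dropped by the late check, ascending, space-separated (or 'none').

i=0 t=2 v=7: → [0,7); WM=1
i=1 t=3 v=3: → [0,7); WM=2
i=2 t=3 v=6: → [0,7); WM=2
i=3 t=8 v=2: → [7,14); WM=7; [0,7) fires=3
i=4 t=8 v=9: → [7,14); WM=7
i=5 t=12 v=3: → [7,14); WM=11
i=6 t=13 v=5: → [7,14); WM=12
i=7 t=11 v=1: → [7,14); WM=12
i=8 t=9 v=6: → [7,14); WM=12
i=9 t=13 v=8: → [7,14); WM=12
i=10 t=15 v=4: → [14,21); WM=14; [7,14) fires=7
i=11 t=16 v=8: → [14,21); WM=15
i=12 t=20 v=2: → [14,21); WM=19
i=13 t=20 v=8: → [14,21); WM=19
i=14 t=21 v=3: → [21,28); WM=20
i=15 t=16 v=5: DROP (t<20-3); WM=20
i=16 t=19 v=3: → [14,21); WM=20
i=17 t=26 v=9: → [21,28); WM=25; [14,21) fires=4
i=18 t=26 v=4: → [21,28); WM=25

15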